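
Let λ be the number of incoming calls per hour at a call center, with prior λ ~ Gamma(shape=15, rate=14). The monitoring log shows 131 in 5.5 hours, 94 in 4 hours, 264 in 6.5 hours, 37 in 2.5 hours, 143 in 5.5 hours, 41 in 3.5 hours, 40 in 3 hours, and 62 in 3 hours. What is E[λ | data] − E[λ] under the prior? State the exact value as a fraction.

Total count: 131 + 94 + 264 + 37 + 143 + 41 + 40 + 62 = 812.
Total exposure: 5.5 + 4 + 6.5 + 2.5 + 5.5 + 3.5 + 3 + 3 = 33.5 hours.
By Gamma–Poisson conjugacy, the posterior is Gamma(α + Σx, β + Σt) = Gamma(15 + 812, 14 + 33.5) = Gamma(827, 95/2).
Posterior mean = 827/(95/2) = 1654/95; prior mean = 15/14 = 15/14. Difference = 1654/95 − 15/14 = 21731/1330.

21731/1330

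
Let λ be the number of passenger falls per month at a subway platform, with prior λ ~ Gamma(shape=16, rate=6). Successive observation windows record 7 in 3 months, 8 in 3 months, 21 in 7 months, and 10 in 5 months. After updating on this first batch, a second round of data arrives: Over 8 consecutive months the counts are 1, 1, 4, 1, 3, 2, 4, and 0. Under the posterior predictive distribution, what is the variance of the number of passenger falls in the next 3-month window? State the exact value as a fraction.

Total count: 7 + 8 + 21 + 10 = 46.
Total exposure: 3 + 3 + 7 + 5 = 18 months.
After the first batch: Gamma(16 + 46, 6 + 18) = Gamma(62, 24).
Total count: 1 + 1 + 4 + 1 + 3 + 2 + 4 + 0 = 16.
Total exposure: 8 months.
After the second batch: Gamma(62 + 16, 24 + 8) = Gamma(78, 32).
The posterior predictive for a window of length T is Negative Binomial with variance T·α'·(β'+T)/β'² = 3·78·35/1024 = 4095/512.

4095/512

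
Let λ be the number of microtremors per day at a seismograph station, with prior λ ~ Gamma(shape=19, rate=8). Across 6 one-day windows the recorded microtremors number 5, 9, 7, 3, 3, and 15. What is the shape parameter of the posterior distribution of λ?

61

Total count: 5 + 9 + 7 + 3 + 3 + 15 = 42.
Total exposure: 6 days.
Gamma(α, β) with Poisson data over total exposure Σt gives posterior Gamma(α+Σx, β+Σt) = Gamma(61, 14).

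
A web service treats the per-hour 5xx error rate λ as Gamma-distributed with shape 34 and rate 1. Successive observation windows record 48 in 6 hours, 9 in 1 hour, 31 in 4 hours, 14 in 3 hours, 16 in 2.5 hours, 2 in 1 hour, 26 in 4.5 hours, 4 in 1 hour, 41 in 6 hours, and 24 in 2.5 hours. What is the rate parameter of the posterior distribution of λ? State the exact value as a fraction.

65/2

Total count: 48 + 9 + 31 + 14 + 16 + 2 + 26 + 4 + 41 + 24 = 215.
Total exposure: 6 + 1 + 4 + 3 + 2.5 + 1 + 4.5 + 1 + 6 + 2.5 = 31.5 hours.
Conjugate update: add total count to the shape and total exposure to the rate, giving Gamma(249, 65/2).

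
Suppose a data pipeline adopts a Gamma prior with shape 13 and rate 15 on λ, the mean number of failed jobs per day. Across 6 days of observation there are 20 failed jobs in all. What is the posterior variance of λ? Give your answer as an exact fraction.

11/147

Total count 20 over total exposure 6 days.
Posterior: α' = 13 + 20 = 33, β' = 15 + 6 = 21.
Posterior variance = α'/β'² = 33/441 = 11/147.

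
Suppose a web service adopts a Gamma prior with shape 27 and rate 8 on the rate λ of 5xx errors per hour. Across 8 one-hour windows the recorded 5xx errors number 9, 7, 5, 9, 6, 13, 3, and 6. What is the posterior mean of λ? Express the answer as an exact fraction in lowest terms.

85/16

Total count: 9 + 7 + 5 + 9 + 6 + 13 + 3 + 6 = 58.
Total exposure: 8 hours.
Posterior: α' = 27 + 58 = 85, β' = 8 + 8 = 16.
Posterior mean = α'/β' = 85/16.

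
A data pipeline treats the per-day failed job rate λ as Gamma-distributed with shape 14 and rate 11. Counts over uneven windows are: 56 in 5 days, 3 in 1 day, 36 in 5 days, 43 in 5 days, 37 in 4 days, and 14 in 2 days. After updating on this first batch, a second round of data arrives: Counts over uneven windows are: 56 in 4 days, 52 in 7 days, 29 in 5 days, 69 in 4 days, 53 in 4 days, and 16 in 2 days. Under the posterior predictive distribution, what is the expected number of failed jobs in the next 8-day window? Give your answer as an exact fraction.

Total count: 56 + 3 + 36 + 43 + 37 + 14 = 189.
Total exposure: 5 + 1 + 5 + 5 + 4 + 2 = 22 days.
After the first batch: Gamma(14 + 189, 11 + 22) = Gamma(203, 33).
Total count: 56 + 52 + 29 + 69 + 53 + 16 = 275.
Total exposure: 4 + 7 + 5 + 4 + 4 + 2 = 26 days.
After the second batch: Gamma(203 + 275, 33 + 26) = Gamma(478, 59).
Predictive mean over an 8-day window = T·E[λ|data] = 8·478/59 = 3824/59.

3824/59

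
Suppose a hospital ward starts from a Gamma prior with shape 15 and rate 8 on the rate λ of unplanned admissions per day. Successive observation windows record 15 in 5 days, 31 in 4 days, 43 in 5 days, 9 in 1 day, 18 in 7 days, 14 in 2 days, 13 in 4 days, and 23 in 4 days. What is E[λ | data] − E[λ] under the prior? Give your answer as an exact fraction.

53/20

Total count: 15 + 31 + 43 + 9 + 18 + 14 + 13 + 23 = 166.
Total exposure: 5 + 4 + 5 + 1 + 7 + 2 + 4 + 4 = 32 days.
By Gamma–Poisson conjugacy, the posterior is Gamma(α + Σx, β + Σt) = Gamma(15 + 166, 8 + 32) = Gamma(181, 40).
Posterior mean = 181/40 = 181/40; prior mean = 15/8 = 15/8. Difference = 181/40 − 15/8 = 53/20.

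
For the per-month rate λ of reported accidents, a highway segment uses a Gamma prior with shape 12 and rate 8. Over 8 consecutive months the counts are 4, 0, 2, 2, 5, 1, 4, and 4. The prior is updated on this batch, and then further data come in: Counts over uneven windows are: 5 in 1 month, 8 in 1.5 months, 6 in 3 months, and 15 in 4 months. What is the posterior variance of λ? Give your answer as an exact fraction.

Total count: 4 + 0 + 2 + 2 + 5 + 1 + 4 + 4 = 22.
Total exposure: 8 months.
After the first batch: Gamma(12 + 22, 8 + 8) = Gamma(34, 16).
Total count: 5 + 8 + 6 + 15 = 34.
Total exposure: 1 + 1.5 + 3 + 4 = 9.5 months.
After the second batch: Gamma(34 + 34, 16 + 9.5) = Gamma(68, 51/2).
Posterior variance = α'/β'² = 68/(2601/4) = 16/153.

16/153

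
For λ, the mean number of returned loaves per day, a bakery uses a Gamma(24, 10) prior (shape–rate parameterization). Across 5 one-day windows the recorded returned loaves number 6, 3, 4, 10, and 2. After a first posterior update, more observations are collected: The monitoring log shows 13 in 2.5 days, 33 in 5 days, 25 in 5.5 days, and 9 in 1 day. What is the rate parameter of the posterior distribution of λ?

Total count: 6 + 3 + 4 + 10 + 2 = 25.
Total exposure: 5 days.
After the first batch: Gamma(24 + 25, 10 + 5) = Gamma(49, 15).
Total count: 13 + 33 + 25 + 9 = 80.
Total exposure: 2.5 + 5 + 5.5 + 1 = 14 days.
After the second batch: Gamma(49 + 80, 15 + 14) = Gamma(129, 29).

29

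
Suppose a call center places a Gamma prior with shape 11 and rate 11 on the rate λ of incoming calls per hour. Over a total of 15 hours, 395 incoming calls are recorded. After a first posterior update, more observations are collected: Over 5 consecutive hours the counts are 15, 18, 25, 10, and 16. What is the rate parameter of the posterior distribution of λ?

Total count 395 over total exposure 15 hours.
After the first batch: Gamma(11 + 395, 11 + 15) = Gamma(406, 26).
Total count: 15 + 18 + 25 + 10 + 16 = 84.
Total exposure: 5 hours.
After the second batch: Gamma(406 + 84, 26 + 5) = Gamma(490, 31).

31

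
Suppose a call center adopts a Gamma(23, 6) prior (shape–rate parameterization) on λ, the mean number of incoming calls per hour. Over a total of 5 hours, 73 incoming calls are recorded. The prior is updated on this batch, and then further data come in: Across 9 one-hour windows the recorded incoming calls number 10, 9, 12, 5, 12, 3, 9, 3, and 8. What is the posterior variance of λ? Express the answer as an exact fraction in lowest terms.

167/400

Total count 73 over total exposure 5 hours.
After the first batch: Gamma(23 + 73, 6 + 5) = Gamma(96, 11).
Total count: 10 + 9 + 12 + 5 + 12 + 3 + 9 + 3 + 8 = 71.
Total exposure: 9 hours.
After the second batch: Gamma(96 + 71, 11 + 9) = Gamma(167, 20).
Posterior variance = α'/β'² = 167/400.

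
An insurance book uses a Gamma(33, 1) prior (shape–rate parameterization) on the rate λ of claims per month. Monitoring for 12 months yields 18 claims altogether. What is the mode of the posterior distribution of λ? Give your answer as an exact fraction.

50/13

Total count 18 over total exposure 12 months.
By Gamma–Poisson conjugacy, the posterior is Gamma(α + Σx, β + Σt) = Gamma(33 + 18, 1 + 12) = Gamma(51, 13).
Posterior mode = (α'−1)/β' = 50/13.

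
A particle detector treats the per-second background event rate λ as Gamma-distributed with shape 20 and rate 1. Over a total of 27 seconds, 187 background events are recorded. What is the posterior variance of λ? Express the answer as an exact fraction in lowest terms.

207/784

Total count 187 over total exposure 27 seconds.
By Gamma–Poisson conjugacy, the posterior is Gamma(α + Σx, β + Σt) = Gamma(20 + 187, 1 + 27) = Gamma(207, 28).
Posterior variance = α'/β'² = 207/784.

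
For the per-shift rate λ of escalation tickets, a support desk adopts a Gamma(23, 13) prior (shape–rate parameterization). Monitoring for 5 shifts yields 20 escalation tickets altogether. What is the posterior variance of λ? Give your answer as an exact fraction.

43/324

Total count 20 over total exposure 5 shifts.
By Gamma–Poisson conjugacy, the posterior is Gamma(α + Σx, β + Σt) = Gamma(23 + 20, 13 + 5) = Gamma(43, 18).
Posterior variance = α'/β'² = 43/324.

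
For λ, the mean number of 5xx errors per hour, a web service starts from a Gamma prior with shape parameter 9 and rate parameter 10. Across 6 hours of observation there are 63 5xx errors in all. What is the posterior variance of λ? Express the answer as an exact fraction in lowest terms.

9/32

Total count 63 over total exposure 6 hours.
Conjugate update: add total count to the shape and total exposure to the rate, giving Gamma(72, 16).
Posterior variance = α'/β'² = 72/256 = 9/32.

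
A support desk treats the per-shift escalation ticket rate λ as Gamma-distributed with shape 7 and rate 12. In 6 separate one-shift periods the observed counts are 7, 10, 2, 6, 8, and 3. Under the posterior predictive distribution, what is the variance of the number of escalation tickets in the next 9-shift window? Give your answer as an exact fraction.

Total count: 7 + 10 + 2 + 6 + 8 + 3 = 36.
Total exposure: 6 shifts.
Posterior: α' = 7 + 36 = 43, β' = 12 + 6 = 18.
The posterior predictive for a window of length T is Negative Binomial with variance T·α'·(β'+T)/β'² = 9·43·27/324 = 129/4.

129/4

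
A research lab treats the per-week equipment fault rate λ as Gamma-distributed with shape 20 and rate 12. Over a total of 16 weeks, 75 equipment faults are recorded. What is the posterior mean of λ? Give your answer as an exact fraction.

Total count 75 over total exposure 16 weeks.
Conjugate update: add total count to the shape and total exposure to the rate, giving Gamma(95, 28).
Posterior mean = α'/β' = 95/28.

95/28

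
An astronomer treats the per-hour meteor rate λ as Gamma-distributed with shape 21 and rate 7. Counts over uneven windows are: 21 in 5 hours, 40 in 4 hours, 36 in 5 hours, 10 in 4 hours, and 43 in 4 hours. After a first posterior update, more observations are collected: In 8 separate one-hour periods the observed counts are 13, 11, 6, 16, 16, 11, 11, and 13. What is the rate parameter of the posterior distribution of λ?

Total count: 21 + 40 + 36 + 10 + 43 = 150.
Total exposure: 5 + 4 + 5 + 4 + 4 = 22 hours.
After the first batch: Gamma(21 + 150, 7 + 22) = Gamma(171, 29).
Total count: 13 + 11 + 6 + 16 + 16 + 11 + 11 + 13 = 97.
Total exposure: 8 hours.
After the second batch: Gamma(171 + 97, 29 + 8) = Gamma(268, 37).

37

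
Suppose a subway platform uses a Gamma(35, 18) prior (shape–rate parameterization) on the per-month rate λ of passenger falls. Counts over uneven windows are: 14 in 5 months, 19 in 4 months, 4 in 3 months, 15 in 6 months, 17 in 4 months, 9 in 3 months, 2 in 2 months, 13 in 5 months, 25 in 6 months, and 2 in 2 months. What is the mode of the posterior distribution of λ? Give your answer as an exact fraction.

77/29

Total count: 14 + 19 + 4 + 15 + 17 + 9 + 2 + 13 + 25 + 2 = 120.
Total exposure: 5 + 4 + 3 + 6 + 4 + 3 + 2 + 5 + 6 + 2 = 40 months.
The Gamma prior is conjugate for the Poisson rate, so λ | data ~ Gamma(35+120, 18+40) = Gamma(155, 58).
Posterior mode = (α'−1)/β' = 154/58 = 77/29.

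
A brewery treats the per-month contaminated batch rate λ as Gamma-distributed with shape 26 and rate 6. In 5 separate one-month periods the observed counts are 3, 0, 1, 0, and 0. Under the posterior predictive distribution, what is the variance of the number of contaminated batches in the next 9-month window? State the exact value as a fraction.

5400/121

Total count: 3 + 0 + 1 + 0 + 0 = 4.
Total exposure: 5 months.
Gamma(α, β) with Poisson data over total exposure Σt gives posterior Gamma(α+Σx, β+Σt) = Gamma(30, 11).
The posterior predictive for a window of length T is Negative Binomial with variance T·α'·(β'+T)/β'² = 9·30·20/121 = 5400/121.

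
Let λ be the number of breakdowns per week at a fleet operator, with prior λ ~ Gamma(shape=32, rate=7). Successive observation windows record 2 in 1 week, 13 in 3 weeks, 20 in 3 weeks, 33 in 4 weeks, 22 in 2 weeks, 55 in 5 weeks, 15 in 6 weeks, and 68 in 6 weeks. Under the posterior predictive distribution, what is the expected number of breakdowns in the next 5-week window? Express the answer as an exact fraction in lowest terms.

1300/37

Total count: 2 + 13 + 20 + 33 + 22 + 55 + 15 + 68 = 228.
Total exposure: 1 + 3 + 3 + 4 + 2 + 5 + 6 + 6 = 30 weeks.
Posterior: α' = 32 + 228 = 260, β' = 7 + 30 = 37.
Predictive mean over a 5-week window = T·E[λ|data] = 5·260/37 = 1300/37.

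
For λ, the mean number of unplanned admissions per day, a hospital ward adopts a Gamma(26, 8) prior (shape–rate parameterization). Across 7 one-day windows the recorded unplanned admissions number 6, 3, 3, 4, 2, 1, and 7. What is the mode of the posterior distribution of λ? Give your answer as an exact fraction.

17/5

Total count: 6 + 3 + 3 + 4 + 2 + 1 + 7 = 26.
Total exposure: 7 days.
Conjugate update: add total count to the shape and total exposure to the rate, giving Gamma(52, 15).
Posterior mode = (α'−1)/β' = 51/15 = 17/5.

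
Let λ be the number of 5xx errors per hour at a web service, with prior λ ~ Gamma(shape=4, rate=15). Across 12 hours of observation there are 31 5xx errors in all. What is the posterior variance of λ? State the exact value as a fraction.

35/729

Total count 31 over total exposure 12 hours.
Gamma(α, β) with Poisson data over total exposure Σt gives posterior Gamma(α+Σx, β+Σt) = Gamma(35, 27).
Posterior variance = α'/β'² = 35/729.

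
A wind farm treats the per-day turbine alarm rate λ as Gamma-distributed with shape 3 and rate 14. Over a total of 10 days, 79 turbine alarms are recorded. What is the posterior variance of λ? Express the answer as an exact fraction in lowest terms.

Total count 79 over total exposure 10 days.
Posterior: α' = 3 + 79 = 82, β' = 14 + 10 = 24.
Posterior variance = α'/β'² = 82/576 = 41/288.

41/288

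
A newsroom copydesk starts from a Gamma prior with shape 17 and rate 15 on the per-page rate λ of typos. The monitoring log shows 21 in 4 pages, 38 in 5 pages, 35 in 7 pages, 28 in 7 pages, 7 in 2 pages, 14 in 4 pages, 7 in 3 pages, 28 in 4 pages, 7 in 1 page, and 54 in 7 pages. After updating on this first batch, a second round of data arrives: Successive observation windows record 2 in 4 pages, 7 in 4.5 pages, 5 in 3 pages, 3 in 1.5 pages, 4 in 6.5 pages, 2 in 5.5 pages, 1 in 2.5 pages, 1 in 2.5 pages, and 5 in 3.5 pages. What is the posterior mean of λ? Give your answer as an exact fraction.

572/185

Total count: 21 + 38 + 35 + 28 + 7 + 14 + 7 + 28 + 7 + 54 = 239.
Total exposure: 4 + 5 + 7 + 7 + 2 + 4 + 3 + 4 + 1 + 7 = 44 pages.
After the first batch: Gamma(17 + 239, 15 + 44) = Gamma(256, 59).
Total count: 2 + 7 + 5 + 3 + 4 + 2 + 1 + 1 + 5 = 30.
Total exposure: 4 + 4.5 + 3 + 1.5 + 6.5 + 5.5 + 2.5 + 2.5 + 3.5 = 33.5 pages.
After the second batch: Gamma(256 + 30, 59 + 33.5) = Gamma(286, 185/2).
Posterior mean = α'/β' = 286/(185/2) = 572/185.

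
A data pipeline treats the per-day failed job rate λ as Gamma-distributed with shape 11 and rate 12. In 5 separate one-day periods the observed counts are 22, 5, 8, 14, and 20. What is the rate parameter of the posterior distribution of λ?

Total count: 22 + 5 + 8 + 14 + 20 = 69.
Total exposure: 5 days.
The Gamma prior is conjugate for the Poisson rate, so λ | data ~ Gamma(11+69, 12+5) = Gamma(80, 17).

17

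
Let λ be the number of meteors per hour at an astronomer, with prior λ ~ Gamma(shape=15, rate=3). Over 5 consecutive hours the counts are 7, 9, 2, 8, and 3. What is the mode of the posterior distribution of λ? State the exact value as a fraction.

43/8

Total count: 7 + 9 + 2 + 8 + 3 = 29.
Total exposure: 5 hours.
Posterior: α' = 15 + 29 = 44, β' = 3 + 5 = 8.
Posterior mode = (α'−1)/β' = 43/8.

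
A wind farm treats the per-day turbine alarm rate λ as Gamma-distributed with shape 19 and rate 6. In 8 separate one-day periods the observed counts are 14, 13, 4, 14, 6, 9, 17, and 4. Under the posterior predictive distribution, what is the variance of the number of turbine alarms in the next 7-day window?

75

Total count: 14 + 13 + 4 + 14 + 6 + 9 + 17 + 4 = 81.
Total exposure: 8 days.
Conjugate update: add total count to the shape and total exposure to the rate, giving Gamma(100, 14).
The posterior predictive for a window of length T is Negative Binomial with variance T·α'·(β'+T)/β'² = 7·100·21/196 = 75.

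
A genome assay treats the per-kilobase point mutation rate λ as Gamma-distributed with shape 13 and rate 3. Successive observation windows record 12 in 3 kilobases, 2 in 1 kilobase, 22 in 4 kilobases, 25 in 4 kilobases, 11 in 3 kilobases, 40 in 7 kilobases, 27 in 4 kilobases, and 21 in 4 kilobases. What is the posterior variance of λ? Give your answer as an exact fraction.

173/1089

Total count: 12 + 2 + 22 + 25 + 11 + 40 + 27 + 21 = 160.
Total exposure: 3 + 1 + 4 + 4 + 3 + 7 + 4 + 4 = 30 kilobases.
By Gamma–Poisson conjugacy, the posterior is Gamma(α + Σx, β + Σt) = Gamma(13 + 160, 3 + 30) = Gamma(173, 33).
Posterior variance = α'/β'² = 173/1089.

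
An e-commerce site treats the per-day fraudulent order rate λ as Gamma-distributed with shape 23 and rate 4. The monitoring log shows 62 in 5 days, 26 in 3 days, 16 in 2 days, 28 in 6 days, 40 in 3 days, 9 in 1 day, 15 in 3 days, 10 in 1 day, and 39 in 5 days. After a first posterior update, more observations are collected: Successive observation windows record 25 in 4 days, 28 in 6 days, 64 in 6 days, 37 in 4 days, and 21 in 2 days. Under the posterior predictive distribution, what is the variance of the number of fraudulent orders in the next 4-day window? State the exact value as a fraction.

104548/3025

Total count: 62 + 26 + 16 + 28 + 40 + 9 + 15 + 10 + 39 = 245.
Total exposure: 5 + 3 + 2 + 6 + 3 + 1 + 3 + 1 + 5 = 29 days.
After the first batch: Gamma(23 + 245, 4 + 29) = Gamma(268, 33).
Total count: 25 + 28 + 64 + 37 + 21 = 175.
Total exposure: 4 + 6 + 6 + 4 + 2 = 22 days.
After the second batch: Gamma(268 + 175, 33 + 22) = Gamma(443, 55).
The posterior predictive for a window of length T is Negative Binomial with variance T·α'·(β'+T)/β'² = 4·443·59/3025 = 104548/3025.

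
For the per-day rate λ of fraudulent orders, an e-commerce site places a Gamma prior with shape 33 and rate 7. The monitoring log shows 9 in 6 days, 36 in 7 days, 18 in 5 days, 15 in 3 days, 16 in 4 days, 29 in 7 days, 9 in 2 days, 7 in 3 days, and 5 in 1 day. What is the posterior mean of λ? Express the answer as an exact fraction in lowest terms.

59/15

Total count: 9 + 36 + 18 + 15 + 16 + 29 + 9 + 7 + 5 = 144.
Total exposure: 6 + 7 + 5 + 3 + 4 + 7 + 2 + 3 + 1 = 38 days.
By Gamma–Poisson conjugacy, the posterior is Gamma(α + Σx, β + Σt) = Gamma(33 + 144, 7 + 38) = Gamma(177, 45).
Posterior mean = α'/β' = 177/45 = 59/15.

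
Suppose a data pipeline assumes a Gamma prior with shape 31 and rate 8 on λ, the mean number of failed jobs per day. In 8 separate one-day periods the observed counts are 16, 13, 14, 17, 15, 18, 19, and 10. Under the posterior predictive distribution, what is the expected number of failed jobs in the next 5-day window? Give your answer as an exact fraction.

765/16

Total count: 16 + 13 + 14 + 17 + 15 + 18 + 19 + 10 = 122.
Total exposure: 8 days.
The Gamma prior is conjugate for the Poisson rate, so λ | data ~ Gamma(31+122, 8+8) = Gamma(153, 16).
Predictive mean over a 5-day window = T·E[λ|data] = 5·153/16 = 765/16.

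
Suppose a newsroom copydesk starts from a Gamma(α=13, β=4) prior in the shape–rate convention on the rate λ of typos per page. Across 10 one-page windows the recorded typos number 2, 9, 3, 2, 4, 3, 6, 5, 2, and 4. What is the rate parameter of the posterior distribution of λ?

14

Total count: 2 + 9 + 3 + 2 + 4 + 3 + 6 + 5 + 2 + 4 = 40.
Total exposure: 10 pages.
By Gamma–Poisson conjugacy, the posterior is Gamma(α + Σx, β + Σt) = Gamma(13 + 40, 4 + 10) = Gamma(53, 14).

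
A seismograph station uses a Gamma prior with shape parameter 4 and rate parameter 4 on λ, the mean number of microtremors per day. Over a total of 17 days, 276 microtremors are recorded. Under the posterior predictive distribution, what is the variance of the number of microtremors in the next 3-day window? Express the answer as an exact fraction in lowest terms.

Total count 276 over total exposure 17 days.
Conjugate update: add total count to the shape and total exposure to the rate, giving Gamma(280, 21).
The posterior predictive for a window of length T is Negative Binomial with variance T·α'·(β'+T)/β'² = 3·280·24/441 = 320/7.

320/7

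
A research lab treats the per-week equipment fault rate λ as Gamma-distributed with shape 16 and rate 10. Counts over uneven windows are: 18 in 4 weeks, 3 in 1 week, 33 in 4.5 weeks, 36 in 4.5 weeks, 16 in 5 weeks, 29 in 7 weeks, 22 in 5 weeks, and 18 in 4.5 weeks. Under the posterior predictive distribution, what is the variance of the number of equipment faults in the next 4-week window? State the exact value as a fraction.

Total count: 18 + 3 + 33 + 36 + 16 + 29 + 22 + 18 = 175.
Total exposure: 4 + 1 + 4.5 + 4.5 + 5 + 7 + 5 + 4.5 = 35.5 weeks.
Conjugate update: add total count to the shape and total exposure to the rate, giving Gamma(191, 91/2).
The posterior predictive for a window of length T is Negative Binomial with variance T·α'·(β'+T)/β'² = 4·191·(99/2)/(8281/4) = 151272/8281.

151272/8281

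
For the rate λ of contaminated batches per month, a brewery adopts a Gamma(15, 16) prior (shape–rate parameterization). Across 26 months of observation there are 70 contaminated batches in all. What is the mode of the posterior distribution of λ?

2

Total count 70 over total exposure 26 months.
Gamma(α, β) with Poisson data over total exposure Σt gives posterior Gamma(α+Σx, β+Σt) = Gamma(85, 42).
Posterior mode = (α'−1)/β' = 84/42 = 2.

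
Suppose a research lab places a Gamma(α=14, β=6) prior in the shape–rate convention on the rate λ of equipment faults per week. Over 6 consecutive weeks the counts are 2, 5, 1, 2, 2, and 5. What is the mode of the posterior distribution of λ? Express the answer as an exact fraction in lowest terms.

5/2

Total count: 2 + 5 + 1 + 2 + 2 + 5 = 17.
Total exposure: 6 weeks.
The Gamma prior is conjugate for the Poisson rate, so λ | data ~ Gamma(14+17, 6+6) = Gamma(31, 12).
Posterior mode = (α'−1)/β' = 30/12 = 5/2.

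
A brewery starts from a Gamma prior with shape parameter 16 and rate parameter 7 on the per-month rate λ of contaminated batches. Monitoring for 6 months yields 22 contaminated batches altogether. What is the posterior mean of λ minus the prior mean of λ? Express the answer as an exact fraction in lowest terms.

Total count 22 over total exposure 6 months.
By Gamma–Poisson conjugacy, the posterior is Gamma(α + Σx, β + Σt) = Gamma(16 + 22, 7 + 6) = Gamma(38, 13).
Posterior mean = 38/13 = 38/13; prior mean = 16/7 = 16/7. Difference = 38/13 − 16/7 = 58/91.

58/91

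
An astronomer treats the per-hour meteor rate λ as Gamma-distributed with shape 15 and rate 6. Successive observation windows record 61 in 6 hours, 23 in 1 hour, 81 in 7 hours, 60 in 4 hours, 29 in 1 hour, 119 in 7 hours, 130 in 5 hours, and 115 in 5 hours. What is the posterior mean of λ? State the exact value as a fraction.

Total count: 61 + 23 + 81 + 60 + 29 + 119 + 130 + 115 = 618.
Total exposure: 6 + 1 + 7 + 4 + 1 + 7 + 5 + 5 = 36 hours.
Conjugate update: add total count to the shape and total exposure to the rate, giving Gamma(633, 42).
Posterior mean = α'/β' = 633/42 = 211/14.

211/14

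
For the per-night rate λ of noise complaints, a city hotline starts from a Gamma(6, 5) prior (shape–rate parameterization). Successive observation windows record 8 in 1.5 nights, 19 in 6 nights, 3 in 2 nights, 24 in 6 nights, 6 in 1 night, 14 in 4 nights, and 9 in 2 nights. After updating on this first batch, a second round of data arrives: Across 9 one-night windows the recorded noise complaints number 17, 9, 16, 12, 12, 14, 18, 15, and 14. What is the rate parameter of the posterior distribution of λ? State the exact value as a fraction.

73/2

Total count: 8 + 19 + 3 + 24 + 6 + 14 + 9 = 83.
Total exposure: 1.5 + 6 + 2 + 6 + 1 + 4 + 2 = 22.5 nights.
After the first batch: Gamma(6 + 83, 5 + 22.5) = Gamma(89, 55/2).
Total count: 17 + 9 + 16 + 12 + 12 + 14 + 18 + 15 + 14 = 127.
Total exposure: 9 nights.
After the second batch: Gamma(89 + 127, 55/2 + 9) = Gamma(216, 73/2).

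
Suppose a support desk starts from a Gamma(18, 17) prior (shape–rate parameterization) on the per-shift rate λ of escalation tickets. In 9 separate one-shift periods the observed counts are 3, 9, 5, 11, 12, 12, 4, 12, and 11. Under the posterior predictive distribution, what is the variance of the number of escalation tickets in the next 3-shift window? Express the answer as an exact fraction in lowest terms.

8439/676

Total count: 3 + 9 + 5 + 11 + 12 + 12 + 4 + 12 + 11 = 79.
Total exposure: 9 shifts.
Gamma(α, β) with Poisson data over total exposure Σt gives posterior Gamma(α+Σx, β+Σt) = Gamma(97, 26).
The posterior predictive for a window of length T is Negative Binomial with variance T·α'·(β'+T)/β'² = 3·97·29/676 = 8439/676.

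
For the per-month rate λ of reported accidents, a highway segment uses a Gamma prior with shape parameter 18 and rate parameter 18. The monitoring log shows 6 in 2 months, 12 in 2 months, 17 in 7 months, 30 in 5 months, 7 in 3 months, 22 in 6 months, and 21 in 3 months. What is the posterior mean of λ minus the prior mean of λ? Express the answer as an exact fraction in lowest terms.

Total count: 6 + 12 + 17 + 30 + 7 + 22 + 21 = 115.
Total exposure: 2 + 2 + 7 + 5 + 3 + 6 + 3 = 28 months.
Gamma(α, β) with Poisson data over total exposure Σt gives posterior Gamma(α+Σx, β+Σt) = Gamma(133, 46).
Posterior mean = 133/46 = 133/46; prior mean = 18/18 = 1. Difference = 133/46 − 1 = 87/46.

87/46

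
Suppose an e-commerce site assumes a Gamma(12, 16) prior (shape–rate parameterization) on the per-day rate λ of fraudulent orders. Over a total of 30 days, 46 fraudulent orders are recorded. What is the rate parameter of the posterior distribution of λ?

46

Total count 46 over total exposure 30 days.
Posterior: α' = 12 + 46 = 58, β' = 16 + 30 = 46.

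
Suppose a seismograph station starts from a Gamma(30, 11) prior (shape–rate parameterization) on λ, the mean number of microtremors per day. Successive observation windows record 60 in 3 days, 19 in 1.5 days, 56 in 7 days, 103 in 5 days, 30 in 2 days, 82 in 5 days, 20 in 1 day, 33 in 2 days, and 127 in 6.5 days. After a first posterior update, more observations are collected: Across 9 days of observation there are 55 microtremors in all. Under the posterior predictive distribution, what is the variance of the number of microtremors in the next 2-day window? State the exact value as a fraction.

67650/2809

Total count: 60 + 19 + 56 + 103 + 30 + 82 + 20 + 33 + 127 = 530.
Total exposure: 3 + 1.5 + 7 + 5 + 2 + 5 + 1 + 2 + 6.5 = 33 days.
After the first batch: Gamma(30 + 530, 11 + 33) = Gamma(560, 44).
Total count 55 over total exposure 9 days.
After the second batch: Gamma(560 + 55, 44 + 9) = Gamma(615, 53).
The posterior predictive for a window of length T is Negative Binomial with variance T·α'·(β'+T)/β'² = 2·615·55/2809 = 67650/2809.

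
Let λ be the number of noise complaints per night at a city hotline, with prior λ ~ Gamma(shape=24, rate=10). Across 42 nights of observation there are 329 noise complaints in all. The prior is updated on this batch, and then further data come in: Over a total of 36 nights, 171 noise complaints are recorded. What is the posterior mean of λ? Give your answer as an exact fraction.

131/22

Total count 329 over total exposure 42 nights.
After the first batch: Gamma(24 + 329, 10 + 42) = Gamma(353, 52).
Total count 171 over total exposure 36 nights.
After the second batch: Gamma(353 + 171, 52 + 36) = Gamma(524, 88).
Posterior mean = α'/β' = 524/88 = 131/22.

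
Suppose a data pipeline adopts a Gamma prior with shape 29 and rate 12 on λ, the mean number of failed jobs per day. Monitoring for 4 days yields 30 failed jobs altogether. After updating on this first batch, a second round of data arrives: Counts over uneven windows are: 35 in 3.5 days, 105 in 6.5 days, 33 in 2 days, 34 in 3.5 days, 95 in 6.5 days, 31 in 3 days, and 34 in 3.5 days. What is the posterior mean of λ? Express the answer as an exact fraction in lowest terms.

852/89

Total count 30 over total exposure 4 days.
After the first batch: Gamma(29 + 30, 12 + 4) = Gamma(59, 16).
Total count: 35 + 105 + 33 + 34 + 95 + 31 + 34 = 367.
Total exposure: 3.5 + 6.5 + 2 + 3.5 + 6.5 + 3 + 3.5 = 28.5 days.
After the second batch: Gamma(59 + 367, 16 + 28.5) = Gamma(426, 89/2).
Posterior mean = α'/β' = 426/(89/2) = 852/89.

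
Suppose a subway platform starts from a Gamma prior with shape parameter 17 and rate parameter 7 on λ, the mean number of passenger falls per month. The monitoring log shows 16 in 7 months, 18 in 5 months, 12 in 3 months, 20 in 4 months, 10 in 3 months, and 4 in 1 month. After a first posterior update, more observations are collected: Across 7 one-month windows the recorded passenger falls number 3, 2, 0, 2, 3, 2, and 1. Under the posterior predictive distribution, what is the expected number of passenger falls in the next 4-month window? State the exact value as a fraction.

Total count: 16 + 18 + 12 + 20 + 10 + 4 = 80.
Total exposure: 7 + 5 + 3 + 4 + 3 + 1 = 23 months.
After the first batch: Gamma(17 + 80, 7 + 23) = Gamma(97, 30).
Total count: 3 + 2 + 0 + 2 + 3 + 2 + 1 = 13.
Total exposure: 7 months.
After the second batch: Gamma(97 + 13, 30 + 7) = Gamma(110, 37).
Predictive mean over a 4-month window = T·E[λ|data] = 4·110/37 = 440/37.

440/37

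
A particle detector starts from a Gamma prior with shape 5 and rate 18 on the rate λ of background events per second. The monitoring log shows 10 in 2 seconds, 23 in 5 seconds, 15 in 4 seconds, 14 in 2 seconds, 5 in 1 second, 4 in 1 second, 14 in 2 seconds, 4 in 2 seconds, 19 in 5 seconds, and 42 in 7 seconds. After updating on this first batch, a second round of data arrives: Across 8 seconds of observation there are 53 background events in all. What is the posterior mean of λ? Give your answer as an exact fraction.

Total count: 10 + 23 + 15 + 14 + 5 + 4 + 14 + 4 + 19 + 42 = 150.
Total exposure: 2 + 5 + 4 + 2 + 1 + 1 + 2 + 2 + 5 + 7 = 31 seconds.
After the first batch: Gamma(5 + 150, 18 + 31) = Gamma(155, 49).
Total count 53 over total exposure 8 seconds.
After the second batch: Gamma(155 + 53, 49 + 8) = Gamma(208, 57).
Posterior mean = α'/β' = 208/57.

208/57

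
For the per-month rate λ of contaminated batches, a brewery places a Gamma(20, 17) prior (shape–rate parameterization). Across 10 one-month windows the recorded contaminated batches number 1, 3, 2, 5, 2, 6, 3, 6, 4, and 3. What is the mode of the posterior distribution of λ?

2

Total count: 1 + 3 + 2 + 5 + 2 + 6 + 3 + 6 + 4 + 3 = 35.
Total exposure: 10 months.
Conjugate update: add total count to the shape and total exposure to the rate, giving Gamma(55, 27).
Posterior mode = (α'−1)/β' = 54/27 = 2.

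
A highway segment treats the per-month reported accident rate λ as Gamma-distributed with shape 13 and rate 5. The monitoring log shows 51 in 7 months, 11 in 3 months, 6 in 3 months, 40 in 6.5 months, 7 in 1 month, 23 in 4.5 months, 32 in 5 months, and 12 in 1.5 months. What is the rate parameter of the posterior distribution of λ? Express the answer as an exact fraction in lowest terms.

Total count: 51 + 11 + 6 + 40 + 7 + 23 + 32 + 12 = 182.
Total exposure: 7 + 3 + 3 + 6.5 + 1 + 4.5 + 5 + 1.5 = 31.5 months.
Gamma(α, β) with Poisson data over total exposure Σt gives posterior Gamma(α+Σx, β+Σt) = Gamma(195, 73/2).

73/2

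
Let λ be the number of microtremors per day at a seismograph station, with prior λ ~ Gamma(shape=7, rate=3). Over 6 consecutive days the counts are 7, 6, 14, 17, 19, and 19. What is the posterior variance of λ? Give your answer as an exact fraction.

Total count: 7 + 6 + 14 + 17 + 19 + 19 = 82.
Total exposure: 6 days.
The Gamma prior is conjugate for the Poisson rate, so λ | data ~ Gamma(7+82, 3+6) = Gamma(89, 9).
Posterior variance = α'/β'² = 89/81.

89/81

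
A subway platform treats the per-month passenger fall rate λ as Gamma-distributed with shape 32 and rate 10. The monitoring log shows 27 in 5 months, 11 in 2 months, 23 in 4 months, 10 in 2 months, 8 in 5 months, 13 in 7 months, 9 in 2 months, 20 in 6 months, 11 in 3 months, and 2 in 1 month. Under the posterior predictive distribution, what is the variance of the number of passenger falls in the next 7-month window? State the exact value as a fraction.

Total count: 27 + 11 + 23 + 10 + 8 + 13 + 9 + 20 + 11 + 2 = 134.
Total exposure: 5 + 2 + 4 + 2 + 5 + 7 + 2 + 6 + 3 + 1 = 37 months.
Gamma(α, β) with Poisson data over total exposure Σt gives posterior Gamma(α+Σx, β+Σt) = Gamma(166, 47).
The posterior predictive for a window of length T is Negative Binomial with variance T·α'·(β'+T)/β'² = 7·166·54/2209 = 62748/2209.

62748/2209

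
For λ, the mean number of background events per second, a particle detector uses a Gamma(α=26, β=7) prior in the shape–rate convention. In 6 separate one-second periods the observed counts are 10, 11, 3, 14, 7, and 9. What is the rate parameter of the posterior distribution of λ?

13

Total count: 10 + 11 + 3 + 14 + 7 + 9 = 54.
Total exposure: 6 seconds.
The Gamma prior is conjugate for the Poisson rate, so λ | data ~ Gamma(26+54, 7+6) = Gamma(80, 13).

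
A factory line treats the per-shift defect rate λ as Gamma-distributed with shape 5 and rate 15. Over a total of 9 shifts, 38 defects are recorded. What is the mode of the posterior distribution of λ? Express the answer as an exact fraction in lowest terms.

Total count 38 over total exposure 9 shifts.
Conjugate update: add total count to the shape and total exposure to the rate, giving Gamma(43, 24).
Posterior mode = (α'−1)/β' = 42/24 = 7/4.

7/4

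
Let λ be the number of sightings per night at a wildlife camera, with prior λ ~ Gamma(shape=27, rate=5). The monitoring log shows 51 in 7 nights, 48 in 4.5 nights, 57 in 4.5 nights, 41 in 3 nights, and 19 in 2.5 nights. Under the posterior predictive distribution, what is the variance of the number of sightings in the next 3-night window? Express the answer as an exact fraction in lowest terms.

86022/2809

Total count: 51 + 48 + 57 + 41 + 19 = 216.
Total exposure: 7 + 4.5 + 4.5 + 3 + 2.5 = 21.5 nights.
Conjugate update: add total count to the shape and total exposure to the rate, giving Gamma(243, 53/2).
The posterior predictive for a window of length T is Negative Binomial with variance T·α'·(β'+T)/β'² = 3·243·(59/2)/(2809/4) = 86022/2809.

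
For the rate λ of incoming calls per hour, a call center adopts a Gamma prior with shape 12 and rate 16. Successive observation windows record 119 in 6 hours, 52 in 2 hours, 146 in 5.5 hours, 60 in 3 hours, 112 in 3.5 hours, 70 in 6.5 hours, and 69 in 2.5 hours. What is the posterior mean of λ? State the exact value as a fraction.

128/9

Total count: 119 + 52 + 146 + 60 + 112 + 70 + 69 = 628.
Total exposure: 6 + 2 + 5.5 + 3 + 3.5 + 6.5 + 2.5 = 29 hours.
The Gamma prior is conjugate for the Poisson rate, so λ | data ~ Gamma(12+628, 16+29) = Gamma(640, 45).
Posterior mean = α'/β' = 640/45 = 128/9.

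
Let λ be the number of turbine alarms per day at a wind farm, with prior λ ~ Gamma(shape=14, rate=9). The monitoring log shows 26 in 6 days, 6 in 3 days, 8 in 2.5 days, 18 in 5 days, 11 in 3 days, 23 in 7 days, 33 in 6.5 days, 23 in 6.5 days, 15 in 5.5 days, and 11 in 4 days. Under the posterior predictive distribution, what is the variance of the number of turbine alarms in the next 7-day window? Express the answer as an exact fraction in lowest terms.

21385/841

Total count: 26 + 6 + 8 + 18 + 11 + 23 + 33 + 23 + 15 + 11 = 174.
Total exposure: 6 + 3 + 2.5 + 5 + 3 + 7 + 6.5 + 6.5 + 5.5 + 4 = 49 days.
Posterior: α' = 14 + 174 = 188, β' = 9 + 49 = 58.
The posterior predictive for a window of length T is Negative Binomial with variance T·α'·(β'+T)/β'² = 7·188·65/3364 = 21385/841.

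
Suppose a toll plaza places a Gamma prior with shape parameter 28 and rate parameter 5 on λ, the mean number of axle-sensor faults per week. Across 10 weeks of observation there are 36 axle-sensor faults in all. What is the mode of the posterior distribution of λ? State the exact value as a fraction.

Total count 36 over total exposure 10 weeks.
Conjugate update: add total count to the shape and total exposure to the rate, giving Gamma(64, 15).
Posterior mode = (α'−1)/β' = 63/15 = 21/5.

21/5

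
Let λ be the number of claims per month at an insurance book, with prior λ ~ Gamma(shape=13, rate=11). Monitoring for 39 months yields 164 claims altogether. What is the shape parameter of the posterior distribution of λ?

Total count 164 over total exposure 39 months.
By Gamma–Poisson conjugacy, the posterior is Gamma(α + Σx, β + Σt) = Gamma(13 + 164, 11 + 39) = Gamma(177, 50).

177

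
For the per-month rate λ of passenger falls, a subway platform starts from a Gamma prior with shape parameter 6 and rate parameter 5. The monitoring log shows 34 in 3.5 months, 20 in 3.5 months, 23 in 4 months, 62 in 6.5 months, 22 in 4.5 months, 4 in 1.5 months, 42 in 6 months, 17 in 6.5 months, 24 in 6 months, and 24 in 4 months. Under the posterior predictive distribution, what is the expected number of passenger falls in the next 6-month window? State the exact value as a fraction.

Total count: 34 + 20 + 23 + 62 + 22 + 4 + 42 + 17 + 24 + 24 = 272.
Total exposure: 3.5 + 3.5 + 4 + 6.5 + 4.5 + 1.5 + 6 + 6.5 + 6 + 4 = 46 months.
By Gamma–Poisson conjugacy, the posterior is Gamma(α + Σx, β + Σt) = Gamma(6 + 272, 5 + 46) = Gamma(278, 51).
Predictive mean over a 6-month window = T·E[λ|data] = 6·278/51 = 556/17.

556/17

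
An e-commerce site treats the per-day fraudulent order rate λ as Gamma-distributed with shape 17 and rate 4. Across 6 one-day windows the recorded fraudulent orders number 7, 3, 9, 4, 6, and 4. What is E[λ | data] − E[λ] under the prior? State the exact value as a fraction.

Total count: 7 + 3 + 9 + 4 + 6 + 4 = 33.
Total exposure: 6 days.
Gamma(α, β) with Poisson data over total exposure Σt gives posterior Gamma(α+Σx, β+Σt) = Gamma(50, 10).
Posterior mean = 50/10 = 5; prior mean = 17/4 = 17/4. Difference = 5 − 17/4 = 3/4.

3/4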